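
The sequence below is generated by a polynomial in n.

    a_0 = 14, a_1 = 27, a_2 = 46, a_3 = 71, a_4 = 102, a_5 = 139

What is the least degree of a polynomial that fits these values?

13, 19, 25, 31, 37
6, 6, 6, 6
The second differences are constant, so the polynomial has degree 2.

2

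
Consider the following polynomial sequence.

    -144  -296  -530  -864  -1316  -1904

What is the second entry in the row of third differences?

-18

Δ: -152, -234, -334, -452, -588
Δ²: -82, -100, -118, -136
Δ³: -18, -18, -18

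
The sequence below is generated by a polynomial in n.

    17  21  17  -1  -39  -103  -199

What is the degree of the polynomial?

D1: 4, -4, -18, -38, -64, -96
D2: -8, -14, -20, -26, -32
D3: -6, -6, -6, -6
The third differences are constant, so the polynomial has degree 3.

3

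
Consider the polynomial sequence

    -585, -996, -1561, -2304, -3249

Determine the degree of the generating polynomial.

First differences: -411, -565, -743, -945
Second differences: -154, -178, -202
Third differences: -24, -24
The third differences are constant, so the polynomial has degree 3.

3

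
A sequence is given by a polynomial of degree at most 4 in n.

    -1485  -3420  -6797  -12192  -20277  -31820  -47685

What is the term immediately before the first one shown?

-512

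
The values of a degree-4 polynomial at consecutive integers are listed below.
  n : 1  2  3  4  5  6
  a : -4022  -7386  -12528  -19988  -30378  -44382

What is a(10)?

-152738

Δ: -3364, -5142, -7460, -10390, -14004
Δ²: -1778, -2318, -2930, -3614
Δ³: -540, -612, -684
Δ⁴: -72, -72
Constant fourth difference = -72, so extend:
-684 − 72 = -756;  -3614 − 756 = -4370;  -14004 − 4370 = -18374;  -44382 − 18374 = -62756
-756 − 72 = -828;  -4370 − 828 = -5198;  -18374 − 5198 = -23572;  -62756 − 23572 = -86328
-828 − 72 = -900;  -5198 − 900 = -6098;  -23572 − 6098 = -29670;  -86328 − 29670 = -115998
-900 − 72 = -972;  -6098 − 972 = -7070;  -29670 − 7070 = -36740;  -115998 − 36740 = -152738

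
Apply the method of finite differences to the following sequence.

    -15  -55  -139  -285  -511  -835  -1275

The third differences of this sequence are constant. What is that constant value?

D1: -40, -84, -146, -226, -324, -440
D2: -44, -62, -80, -98, -116
D3: -18, -18, -18, -18

-18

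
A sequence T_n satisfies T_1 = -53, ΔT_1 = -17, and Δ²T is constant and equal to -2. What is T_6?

Build the table forward from the leading diagonal:
D2: -2  -2  -2  -2  -2  -2
D1: -17  -19  -21  -23  -25  -27
T: -53  -70  -89  -110  -133  -158

-158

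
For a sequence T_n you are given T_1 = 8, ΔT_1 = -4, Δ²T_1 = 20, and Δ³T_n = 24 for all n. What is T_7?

Build the table forward from the leading diagonal:
Δ³: 24  24  24  24  24  24  24
Δ²: 20  44  68  92  116  140  164
Δ: -4  16  60  128  220  336  476
T: 8  4  20  80  208  428  764

764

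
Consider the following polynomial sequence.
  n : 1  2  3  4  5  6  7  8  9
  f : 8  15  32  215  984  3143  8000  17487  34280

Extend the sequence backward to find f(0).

First differences: 7, 17, 183, 769, 2159, 4857, 9487, 16793
Second differences: 10, 166, 586, 1390, 2698, 4630, 7306
Third differences: 156, 420, 804, 1308, 1932, 2676
Fourth differences: 264, 384, 504, 624, 744
Fifth differences: 120, 120, 120, 120
The fifth differences are constant at 120.
Work back: 264 − 120 = 144;  156 − 144 = 12;  10 − 12 = -2;  7 + 2 = 9;  8 − 9 = -1

-1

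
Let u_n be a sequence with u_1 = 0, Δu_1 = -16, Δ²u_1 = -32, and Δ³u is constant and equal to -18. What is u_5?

-328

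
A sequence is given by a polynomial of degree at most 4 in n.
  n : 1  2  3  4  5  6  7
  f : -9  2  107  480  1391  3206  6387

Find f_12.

65672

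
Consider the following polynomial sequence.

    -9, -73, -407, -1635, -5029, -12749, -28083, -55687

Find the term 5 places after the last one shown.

-666717

Δ: -64  -334  -1228  -3394  -7720  -15334  -27604
Δ²: -270  -894  -2166  -4326  -7614  -12270
Δ³: -624  -1272  -2160  -3288  -4656
Δ⁴: -648  -888  -1128  -1368
Δ⁵: -240  -240  -240
Fifth differences constant at -240.
-1368 − 240 = -1608;  -4656 − 1608 = -6264;  -12270 − 6264 = -18534;  -27604 − 18534 = -46138;  -55687 − 46138 = -101825
-1608 − 240 = -1848;  -6264 − 1848 = -8112;  -18534 − 8112 = -26646;  -46138 − 26646 = -72784;  -101825 − 72784 = -174609
-1848 − 240 = -2088;  -8112 − 2088 = -10200;  -26646 − 10200 = -36846;  -72784 − 36846 = -109630;  -174609 − 109630 = -284239
-2088 − 240 = -2328;  -10200 − 2328 = -12528;  -36846 − 12528 = -49374;  -109630 − 49374 = -159004;  -284239 − 159004 = -443243
-2328 − 240 = -2568;  -12528 − 2568 = -15096;  -49374 − 15096 = -64470;  -159004 − 64470 = -223474;  -443243 − 223474 = -666717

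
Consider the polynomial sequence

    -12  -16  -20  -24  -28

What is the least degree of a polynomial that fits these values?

D1: -4, -4, -4, -4
The first differences are constant, so the polynomial has degree 1.

1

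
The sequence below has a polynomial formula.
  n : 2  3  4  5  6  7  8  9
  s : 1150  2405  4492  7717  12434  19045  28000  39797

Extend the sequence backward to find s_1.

D1: 1255, 2087, 3225, 4717, 6611, 8955, 11797
D2: 832, 1138, 1492, 1894, 2344, 2842
D3: 306, 354, 402, 450, 498
D4: 48, 48, 48, 48
The fourth differences are constant at 48.
Work back: 306 − 48 = 258;  832 − 258 = 574;  1255 − 574 = 681;  1150 − 681 = 469

469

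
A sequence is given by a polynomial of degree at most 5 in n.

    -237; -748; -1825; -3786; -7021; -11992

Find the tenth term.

-511, -1077, -1961, -3235, -4971
-566, -884, -1274, -1736
-318, -390, -462
-72, -72
Fourth differences constant at -72.
-462 − 72 = -534;  -1736 − 534 = -2270;  -4971 − 2270 = -7241;  -11992 − 7241 = -19233
-534 − 72 = -606;  -2270 − 606 = -2876;  -7241 − 2876 = -10117;  -19233 − 10117 = -29350
-606 − 72 = -678;  -2876 − 678 = -3554;  -10117 − 3554 = -13671;  -29350 − 13671 = -43021
-678 − 72 = -750;  -3554 − 750 = -4304;  -13671 − 4304 = -17975;  -43021 − 17975 = -60996

-60996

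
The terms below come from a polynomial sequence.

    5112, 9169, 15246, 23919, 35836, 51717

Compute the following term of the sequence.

72354

First differences: 4057 , 6077 , 8673 , 11917 , 15881
Second differences: 2020 , 2596 , 3244 , 3964
Third differences: 576 , 648 , 720
Fourth differences: 72 , 72
Fourth differences constant at 72.
720 + 72 = 792;  3964 + 792 = 4756;  15881 + 4756 = 20637;  51717 + 20637 = 72354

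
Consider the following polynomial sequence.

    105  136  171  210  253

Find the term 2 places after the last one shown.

351

Δ: 31 , 35 , 39 , 43
Δ²: 4 , 4 , 4
Constant second difference = 4, so extend:
43 + 4 = 47;  253 + 47 = 300
47 + 4 = 51;  300 + 51 = 351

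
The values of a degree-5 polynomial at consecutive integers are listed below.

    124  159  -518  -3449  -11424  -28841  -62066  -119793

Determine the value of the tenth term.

-357329

35, -677, -2931, -7975, -17417, -33225, -57727
-712, -2254, -5044, -9442, -15808, -24502
-1542, -2790, -4398, -6366, -8694
-1248, -1608, -1968, -2328
-360, -360, -360
The fifth differences are constant (-360).
-2328 − 360 = -2688;  -8694 − 2688 = -11382;  -24502 − 11382 = -35884;  -57727 − 35884 = -93611;  -119793 − 93611 = -213404
-2688 − 360 = -3048;  -11382 − 3048 = -14430;  -35884 − 14430 = -50314;  -93611 − 50314 = -143925;  -213404 − 143925 = -357329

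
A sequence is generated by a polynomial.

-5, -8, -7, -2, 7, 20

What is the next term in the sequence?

Δ: -3, 1, 5, 9, 13
Δ²: 4, 4, 4, 4
The second differences are constant (4).
13 + 4 = 17;  20 + 17 = 37

37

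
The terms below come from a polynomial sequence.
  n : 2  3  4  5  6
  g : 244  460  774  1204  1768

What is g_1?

216  314  430  564
98  116  134
18  18
The third differences are constant at 18.
Work back: 98 − 18 = 80;  216 − 80 = 136;  244 − 136 = 108

108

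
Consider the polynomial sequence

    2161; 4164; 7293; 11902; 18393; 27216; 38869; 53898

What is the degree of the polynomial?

2003, 3129, 4609, 6491, 8823, 11653, 15029
1126, 1480, 1882, 2332, 2830, 3376
354, 402, 450, 498, 546
48, 48, 48, 48
The fourth differences are constant, so the polynomial has degree 4.

4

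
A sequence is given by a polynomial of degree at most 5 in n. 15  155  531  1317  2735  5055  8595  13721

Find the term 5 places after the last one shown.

79311

First differences: 140, 376, 786, 1418, 2320, 3540, 5126
Second differences: 236, 410, 632, 902, 1220, 1586
Third differences: 174, 222, 270, 318, 366
Fourth differences: 48, 48, 48, 48
Fourth differences constant at 48.
366 + 48 = 414;  1586 + 414 = 2000;  5126 + 2000 = 7126;  13721 + 7126 = 20847
414 + 48 = 462;  2000 + 462 = 2462;  7126 + 2462 = 9588;  20847 + 9588 = 30435
462 + 48 = 510;  2462 + 510 = 2972;  9588 + 2972 = 12560;  30435 + 12560 = 42995
510 + 48 = 558;  2972 + 558 = 3530;  12560 + 3530 = 16090;  42995 + 16090 = 59085
558 + 48 = 606;  3530 + 606 = 4136;  16090 + 4136 = 20226;  59085 + 20226 = 79311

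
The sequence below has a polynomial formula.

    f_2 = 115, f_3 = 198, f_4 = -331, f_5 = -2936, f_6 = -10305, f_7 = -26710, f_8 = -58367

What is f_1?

20

D1: 83, -529, -2605, -7369, -16405, -31657
D2: -612, -2076, -4764, -9036, -15252
D3: -1464, -2688, -4272, -6216
D4: -1224, -1584, -1944
D5: -360, -360
The fifth differences are constant at -360.
Work back: -1224 + 360 = -864;  -1464 + 864 = -600;  -612 + 600 = -12;  83 + 12 = 95;  115 − 95 = 20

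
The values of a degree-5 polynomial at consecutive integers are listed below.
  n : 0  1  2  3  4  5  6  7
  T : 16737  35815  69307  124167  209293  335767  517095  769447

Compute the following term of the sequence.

1111897

D1: 19078, 33492, 54860, 85126, 126474, 181328, 252352
D2: 14414, 21368, 30266, 41348, 54854, 71024
D3: 6954, 8898, 11082, 13506, 16170
D4: 1944, 2184, 2424, 2664
D5: 240, 240, 240
Fifth differences constant at 240.
2664 + 240 = 2904;  16170 + 2904 = 19074;  71024 + 19074 = 90098;  252352 + 90098 = 342450;  769447 + 342450 = 1111897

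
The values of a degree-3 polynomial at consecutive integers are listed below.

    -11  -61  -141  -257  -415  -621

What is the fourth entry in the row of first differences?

-158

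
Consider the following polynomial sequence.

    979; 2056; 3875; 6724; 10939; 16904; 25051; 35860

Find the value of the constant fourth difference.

48

D1: 1077, 1819, 2849, 4215, 5965, 8147, 10809
D2: 742, 1030, 1366, 1750, 2182, 2662
D3: 288, 336, 384, 432, 480
D4: 48, 48, 48, 48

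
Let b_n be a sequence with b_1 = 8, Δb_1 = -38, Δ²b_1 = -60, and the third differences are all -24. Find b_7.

-1600

Build the table forward from the leading diagonal:
Third differences: -24, -24, -24, -24, -24, -24, -24
Second differences: -60, -84, -108, -132, -156, -180, -204
First differences: -38, -98, -182, -290, -422, -578, -758
b: 8, -30, -128, -310, -600, -1022, -1600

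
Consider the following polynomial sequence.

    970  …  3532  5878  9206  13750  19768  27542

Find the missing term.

1958

Using the last 6 terms:
First differences: 2346, 3328, 4544, 6018, 7774
Second differences: 982, 1216, 1474, 1756
Third differences: 234, 258, 282
Fourth differences: 24, 24
Constant fourth difference = 24.
Extend backward: 234 − 24 = 210;  982 − 210 = 772;  2346 − 772 = 1574;  3532 − 1574 = 1958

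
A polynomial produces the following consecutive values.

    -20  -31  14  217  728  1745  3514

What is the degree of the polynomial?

4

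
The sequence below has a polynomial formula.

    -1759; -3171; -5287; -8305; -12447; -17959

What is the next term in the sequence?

-25111

Δ: -1412, -2116, -3018, -4142, -5512
Δ²: -704, -902, -1124, -1370
Δ³: -198, -222, -246
Δ⁴: -24, -24
Fourth differences constant at -24.
-246 − 24 = -270;  -1370 − 270 = -1640;  -5512 − 1640 = -7152;  -17959 − 7152 = -25111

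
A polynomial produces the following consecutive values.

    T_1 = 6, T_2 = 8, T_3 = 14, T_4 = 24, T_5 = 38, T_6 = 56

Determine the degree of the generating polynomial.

2

First differences: 2, 6, 10, 14, 18
Second differences: 4, 4, 4, 4
The second differences are constant, so the polynomial has degree 2.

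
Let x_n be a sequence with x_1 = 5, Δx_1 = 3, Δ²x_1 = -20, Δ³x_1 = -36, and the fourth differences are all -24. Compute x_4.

Build the table forward from the leading diagonal:
Fourth differences: -24  -24  -24  -24
Third differences: -36  -60  -84  -108
Second differences: -20  -56  -116  -200
First differences: 3  -17  -73  -189
x: 5  8  -9  -82

-82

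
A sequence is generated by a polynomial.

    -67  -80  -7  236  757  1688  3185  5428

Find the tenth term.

First differences: -13, 73, 243, 521, 931, 1497, 2243
Second differences: 86, 170, 278, 410, 566, 746
Third differences: 84, 108, 132, 156, 180
Fourth differences: 24, 24, 24, 24
Fourth differences constant at 24.
180 + 24 = 204;  746 + 204 = 950;  2243 + 950 = 3193;  5428 + 3193 = 8621
204 + 24 = 228;  950 + 228 = 1178;  3193 + 1178 = 4371;  8621 + 4371 = 12992

12992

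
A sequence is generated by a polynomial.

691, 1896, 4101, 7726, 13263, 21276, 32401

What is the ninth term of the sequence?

1205, 2205, 3625, 5537, 8013, 11125
1000, 1420, 1912, 2476, 3112
420, 492, 564, 636
72, 72, 72
The fourth differences are constant (72).
636 + 72 = 708;  3112 + 708 = 3820;  11125 + 3820 = 14945;  32401 + 14945 = 47346
708 + 72 = 780;  3820 + 780 = 4600;  14945 + 4600 = 19545;  47346 + 19545 = 66891

66891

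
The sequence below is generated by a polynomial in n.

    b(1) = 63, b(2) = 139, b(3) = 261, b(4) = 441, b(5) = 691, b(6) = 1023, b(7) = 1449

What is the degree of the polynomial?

3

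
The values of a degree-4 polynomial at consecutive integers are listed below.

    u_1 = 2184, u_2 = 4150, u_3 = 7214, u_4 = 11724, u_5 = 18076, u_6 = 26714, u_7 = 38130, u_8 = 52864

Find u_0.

1966, 3064, 4510, 6352, 8638, 11416, 14734
1098, 1446, 1842, 2286, 2778, 3318
348, 396, 444, 492, 540
48, 48, 48, 48
The fourth differences are constant at 48.
Work back: 348 − 48 = 300;  1098 − 300 = 798;  1966 − 798 = 1168;  2184 − 1168 = 1016

1016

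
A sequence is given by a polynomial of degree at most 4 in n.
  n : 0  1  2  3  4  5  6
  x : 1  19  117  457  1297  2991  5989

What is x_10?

43381

D1: 18, 98, 340, 840, 1694, 2998
D2: 80, 242, 500, 854, 1304
D3: 162, 258, 354, 450
D4: 96, 96, 96
Constant fourth difference = 96, so extend:
450 + 96 = 546;  1304 + 546 = 1850;  2998 + 1850 = 4848;  5989 + 4848 = 10837
546 + 96 = 642;  1850 + 642 = 2492;  4848 + 2492 = 7340;  10837 + 7340 = 18177
642 + 96 = 738;  2492 + 738 = 3230;  7340 + 3230 = 10570;  18177 + 10570 = 28747
738 + 96 = 834;  3230 + 834 = 4064;  10570 + 4064 = 14634;  28747 + 14634 = 43381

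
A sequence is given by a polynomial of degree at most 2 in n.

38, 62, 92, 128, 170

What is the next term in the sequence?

Δ: 24 , 30 , 36 , 42
Δ²: 6 , 6 , 6
Second differences constant at 6.
42 + 6 = 48;  170 + 48 = 218

218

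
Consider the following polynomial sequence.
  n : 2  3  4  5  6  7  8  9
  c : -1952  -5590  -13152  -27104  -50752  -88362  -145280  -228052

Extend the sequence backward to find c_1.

Δ: -3638  -7562  -13952  -23648  -37610  -56918  -82772
Δ²: -3924  -6390  -9696  -13962  -19308  -25854
Δ³: -2466  -3306  -4266  -5346  -6546
Δ⁴: -840  -960  -1080  -1200
Δ⁵: -120  -120  -120
The fifth differences are constant at -120.
Work back: -840 + 120 = -720;  -2466 + 720 = -1746;  -3924 + 1746 = -2178;  -3638 + 2178 = -1460;  -1952 + 1460 = -492

-492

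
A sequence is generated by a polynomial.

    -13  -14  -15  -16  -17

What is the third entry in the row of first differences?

Δ: -1, -1, -1, -1

-1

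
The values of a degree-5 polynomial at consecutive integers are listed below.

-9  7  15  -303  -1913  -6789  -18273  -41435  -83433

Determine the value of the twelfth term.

-432903

Δ: 16  8  -318  -1610  -4876  -11484  -23162  -41998
Δ²: -8  -326  -1292  -3266  -6608  -11678  -18836
Δ³: -318  -966  -1974  -3342  -5070  -7158
Δ⁴: -648  -1008  -1368  -1728  -2088
Δ⁵: -360  -360  -360  -360
Constant fifth difference = -360, so extend:
-2088 − 360 = -2448;  -7158 − 2448 = -9606;  -18836 − 9606 = -28442;  -41998 − 28442 = -70440;  -83433 − 70440 = -153873
-2448 − 360 = -2808;  -9606 − 2808 = -12414;  -28442 − 12414 = -40856;  -70440 − 40856 = -111296;  -153873 − 111296 = -265169
-2808 − 360 = -3168;  -12414 − 3168 = -15582;  -40856 − 15582 = -56438;  -111296 − 56438 = -167734;  -265169 − 167734 = -432903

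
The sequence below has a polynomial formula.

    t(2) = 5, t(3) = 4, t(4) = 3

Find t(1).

First differences: -1  -1
The first differences are constant at -1.
Work back: 5 + 1 = 6

6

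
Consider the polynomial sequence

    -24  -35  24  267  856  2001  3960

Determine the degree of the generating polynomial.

4

-11, 59, 243, 589, 1145, 1959
70, 184, 346, 556, 814
114, 162, 210, 258
48, 48, 48
The fourth differences are constant, so the polynomial has degree 4.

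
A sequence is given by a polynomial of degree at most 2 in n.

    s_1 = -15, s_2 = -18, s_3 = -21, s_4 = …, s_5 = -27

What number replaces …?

-24

Using the first 3 terms:
First differences: -3, -3
Constant first difference = -3.
Extend forward: -21 − 3 = -24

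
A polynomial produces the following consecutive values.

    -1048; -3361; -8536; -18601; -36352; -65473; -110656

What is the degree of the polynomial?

First differences: -2313, -5175, -10065, -17751, -29121, -45183
Second differences: -2862, -4890, -7686, -11370, -16062
Third differences: -2028, -2796, -3684, -4692
Fourth differences: -768, -888, -1008
Fifth differences: -120, -120
The fifth differences are constant, so the polynomial has degree 5.

5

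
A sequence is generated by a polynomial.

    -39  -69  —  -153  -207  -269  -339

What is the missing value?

Using the last 4 terms:
-54  -62  -70
-8  -8
Constant second difference = -8.
Extend backward: -54 + 8 = -46;  -153 + 46 = -107

-107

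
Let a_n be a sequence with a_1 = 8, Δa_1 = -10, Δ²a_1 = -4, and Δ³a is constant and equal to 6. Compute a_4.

Build the table forward from the leading diagonal:
Third differences: 6  6  6  6
Second differences: -4  2  8  14
First differences: -10  -14  -12  -4
a: 8  -2  -16  -28

-28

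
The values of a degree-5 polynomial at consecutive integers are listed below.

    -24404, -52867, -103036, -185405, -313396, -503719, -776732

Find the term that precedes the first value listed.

Δ: -28463  -50169  -82369  -127991  -190323  -273013
Δ²: -21706  -32200  -45622  -62332  -82690
Δ³: -10494  -13422  -16710  -20358
Δ⁴: -2928  -3288  -3648
Δ⁵: -360  -360
The fifth differences are constant at -360.
Work back: -2928 + 360 = -2568;  -10494 + 2568 = -7926;  -21706 + 7926 = -13780;  -28463 + 13780 = -14683;  -24404 + 14683 = -9721

-9721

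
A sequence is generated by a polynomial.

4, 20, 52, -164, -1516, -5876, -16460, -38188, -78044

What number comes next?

First differences: 16, 32, -216, -1352, -4360, -10584, -21728, -39856
Second differences: 16, -248, -1136, -3008, -6224, -11144, -18128
Third differences: -264, -888, -1872, -3216, -4920, -6984
Fourth differences: -624, -984, -1344, -1704, -2064
Fifth differences: -360, -360, -360, -360
Fifth differences constant at -360.
-2064 − 360 = -2424;  -6984 − 2424 = -9408;  -18128 − 9408 = -27536;  -39856 − 27536 = -67392;  -78044 − 67392 = -145436

-145436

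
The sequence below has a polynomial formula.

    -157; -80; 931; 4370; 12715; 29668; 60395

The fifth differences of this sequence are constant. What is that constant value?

240

First differences: 77, 1011, 3439, 8345, 16953, 30727
Second differences: 934, 2428, 4906, 8608, 13774
Third differences: 1494, 2478, 3702, 5166
Fourth differences: 984, 1224, 1464
Fifth differences: 240, 240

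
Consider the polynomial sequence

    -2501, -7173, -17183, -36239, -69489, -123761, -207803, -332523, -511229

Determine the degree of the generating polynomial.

D1: -4672, -10010, -19056, -33250, -54272, -84042, -124720, -178706
D2: -5338, -9046, -14194, -21022, -29770, -40678, -53986
D3: -3708, -5148, -6828, -8748, -10908, -13308
D4: -1440, -1680, -1920, -2160, -2400
D5: -240, -240, -240, -240
The fifth differences are constant, so the polynomial has degree 5.

5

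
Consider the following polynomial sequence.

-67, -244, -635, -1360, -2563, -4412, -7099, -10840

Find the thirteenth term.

D1: -177  -391  -725  -1203  -1849  -2687  -3741
D2: -214  -334  -478  -646  -838  -1054
D3: -120  -144  -168  -192  -216
D4: -24  -24  -24  -24
The fourth differences are constant (-24).
-216 − 24 = -240;  -1054 − 240 = -1294;  -3741 − 1294 = -5035;  -10840 − 5035 = -15875
-240 − 24 = -264;  -1294 − 264 = -1558;  -5035 − 1558 = -6593;  -15875 − 6593 = -22468
-264 − 24 = -288;  -1558 − 288 = -1846;  -6593 − 1846 = -8439;  -22468 − 8439 = -30907
-288 − 24 = -312;  -1846 − 312 = -2158;  -8439 − 2158 = -10597;  -30907 − 10597 = -41504
-312 − 24 = -336;  -2158 − 336 = -2494;  -10597 − 2494 = -13091;  -41504 − 13091 = -54595

-54595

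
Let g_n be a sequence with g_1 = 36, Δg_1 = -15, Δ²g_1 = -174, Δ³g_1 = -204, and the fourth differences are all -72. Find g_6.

-4179

Build the table forward from the leading diagonal:
Fourth differences: -72  -72  -72  -72  -72  -72
Third differences: -204  -276  -348  -420  -492  -564
Second differences: -174  -378  -654  -1002  -1422  -1914
First differences: -15  -189  -567  -1221  -2223  -3645
g: 36  21  -168  -735  -1956  -4179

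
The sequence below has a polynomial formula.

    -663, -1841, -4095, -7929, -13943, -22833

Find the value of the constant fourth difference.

First differences: -1178, -2254, -3834, -6014, -8890
Second differences: -1076, -1580, -2180, -2876
Third differences: -504, -600, -696
Fourth differences: -96, -96

-96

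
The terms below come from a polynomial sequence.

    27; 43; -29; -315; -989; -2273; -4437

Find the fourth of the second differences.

First differences: 16, -72, -286, -674, -1284, -2164
Second differences: -88, -214, -388, -610, -880
Third differences: -126, -174, -222, -270
Fourth differences: -48, -48, -48

-610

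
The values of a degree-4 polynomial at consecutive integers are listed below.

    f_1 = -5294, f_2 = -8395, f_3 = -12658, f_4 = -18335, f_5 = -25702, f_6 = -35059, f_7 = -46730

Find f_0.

-3127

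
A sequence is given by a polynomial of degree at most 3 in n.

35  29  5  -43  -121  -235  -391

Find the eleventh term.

-1555

D1: -6, -24, -48, -78, -114, -156
D2: -18, -24, -30, -36, -42
D3: -6, -6, -6, -6
Third differences constant at -6.
-42 − 6 = -48;  -156 − 48 = -204;  -391 − 204 = -595
-48 − 6 = -54;  -204 − 54 = -258;  -595 − 258 = -853
-54 − 6 = -60;  -258 − 60 = -318;  -853 − 318 = -1171
-60 − 6 = -66;  -318 − 66 = -384;  -1171 − 384 = -1555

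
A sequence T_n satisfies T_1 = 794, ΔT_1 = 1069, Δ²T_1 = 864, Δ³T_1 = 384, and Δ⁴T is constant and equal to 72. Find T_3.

3796

Build the table forward from the leading diagonal:
Δ⁴: 72  72  72
Δ³: 384  456  528
Δ²: 864  1248  1704
Δ: 1069  1933  3181
T: 794  1863  3796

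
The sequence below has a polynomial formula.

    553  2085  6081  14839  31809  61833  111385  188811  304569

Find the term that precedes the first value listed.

99

First differences: 1532  3996  8758  16970  30024  49552  77426  115758
Second differences: 2464  4762  8212  13054  19528  27874  38332
Third differences: 2298  3450  4842  6474  8346  10458
Fourth differences: 1152  1392  1632  1872  2112
Fifth differences: 240  240  240  240
The fifth differences are constant at 240.
Work back: 1152 − 240 = 912;  2298 − 912 = 1386;  2464 − 1386 = 1078;  1532 − 1078 = 454;  553 − 454 = 99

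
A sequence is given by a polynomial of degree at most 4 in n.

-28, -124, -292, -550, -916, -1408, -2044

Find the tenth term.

-4996

-96  -168  -258  -366  -492  -636
-72  -90  -108  -126  -144
-18  -18  -18  -18
Constant third difference = -18, so extend:
-144 − 18 = -162;  -636 − 162 = -798;  -2044 − 798 = -2842
-162 − 18 = -180;  -798 − 180 = -978;  -2842 − 978 = -3820
-180 − 18 = -198;  -978 − 198 = -1176;  -3820 − 1176 = -4996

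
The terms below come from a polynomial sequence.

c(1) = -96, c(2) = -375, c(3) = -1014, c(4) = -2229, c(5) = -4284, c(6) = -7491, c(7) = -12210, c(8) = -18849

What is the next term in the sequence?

-27864

-279, -639, -1215, -2055, -3207, -4719, -6639
-360, -576, -840, -1152, -1512, -1920
-216, -264, -312, -360, -408
-48, -48, -48, -48
The fourth differences are constant (-48).
-408 − 48 = -456;  -1920 − 456 = -2376;  -6639 − 2376 = -9015;  -18849 − 9015 = -27864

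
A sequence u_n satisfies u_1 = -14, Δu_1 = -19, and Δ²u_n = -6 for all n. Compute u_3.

-58

Build the table forward from the leading diagonal:
Second differences: -6, -6, -6
First differences: -19, -25, -31
u: -14, -33, -58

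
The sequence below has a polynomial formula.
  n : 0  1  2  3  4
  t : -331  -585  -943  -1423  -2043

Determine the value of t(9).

Δ: -254  -358  -480  -620
Δ²: -104  -122  -140
Δ³: -18  -18
The third differences are constant (-18).
-140 − 18 = -158;  -620 − 158 = -778;  -2043 − 778 = -2821
-158 − 18 = -176;  -778 − 176 = -954;  -2821 − 954 = -3775
-176 − 18 = -194;  -954 − 194 = -1148;  -3775 − 1148 = -4923
-194 − 18 = -212;  -1148 − 212 = -1360;  -4923 − 1360 = -6283
-212 − 18 = -230;  -1360 − 230 = -1590;  -6283 − 1590 = -7873

-7873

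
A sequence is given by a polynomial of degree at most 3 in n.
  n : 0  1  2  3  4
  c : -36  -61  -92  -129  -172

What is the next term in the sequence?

-221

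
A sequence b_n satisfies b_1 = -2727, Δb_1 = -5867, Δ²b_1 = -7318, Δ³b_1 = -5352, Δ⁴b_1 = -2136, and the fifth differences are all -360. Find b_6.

Build the table forward from the leading diagonal:
D5: -360  -360  -360  -360  -360  -360
D4: -2136  -2496  -2856  -3216  -3576  -3936
D3: -5352  -7488  -9984  -12840  -16056  -19632
D2: -7318  -12670  -20158  -30142  -42982  -59038
D1: -5867  -13185  -25855  -46013  -76155  -119137
b: -2727  -8594  -21779  -47634  -93647  -169802

-169802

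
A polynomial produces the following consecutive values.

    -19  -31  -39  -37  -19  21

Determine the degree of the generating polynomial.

First differences: -12, -8, 2, 18, 40
Second differences: 4, 10, 16, 22
Third differences: 6, 6, 6
The third differences are constant, so the polynomial has degree 3.

3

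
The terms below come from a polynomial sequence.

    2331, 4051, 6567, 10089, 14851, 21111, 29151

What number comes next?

Δ: 1720, 2516, 3522, 4762, 6260, 8040
Δ²: 796, 1006, 1240, 1498, 1780
Δ³: 210, 234, 258, 282
Δ⁴: 24, 24, 24
Fourth differences constant at 24.
282 + 24 = 306;  1780 + 306 = 2086;  8040 + 2086 = 10126;  29151 + 10126 = 39277

39277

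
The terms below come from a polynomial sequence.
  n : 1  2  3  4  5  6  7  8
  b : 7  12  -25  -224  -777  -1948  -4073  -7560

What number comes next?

Δ: 5, -37, -199, -553, -1171, -2125, -3487
Δ²: -42, -162, -354, -618, -954, -1362
Δ³: -120, -192, -264, -336, -408
Δ⁴: -72, -72, -72, -72
Constant fourth difference = -72, so extend:
-408 − 72 = -480;  -1362 − 480 = -1842;  -3487 − 1842 = -5329;  -7560 − 5329 = -12889

-12889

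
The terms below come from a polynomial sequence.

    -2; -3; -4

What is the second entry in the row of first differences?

-1

D1: -1, -1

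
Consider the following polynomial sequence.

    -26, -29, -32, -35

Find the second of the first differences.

-3

First differences: -3, -3, -3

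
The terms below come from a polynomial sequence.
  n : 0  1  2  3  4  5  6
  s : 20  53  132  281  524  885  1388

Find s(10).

5300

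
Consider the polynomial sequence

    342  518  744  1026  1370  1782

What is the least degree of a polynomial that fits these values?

176, 226, 282, 344, 412
50, 56, 62, 68
6, 6, 6
The third differences are constant, so the polynomial has degree 3.

3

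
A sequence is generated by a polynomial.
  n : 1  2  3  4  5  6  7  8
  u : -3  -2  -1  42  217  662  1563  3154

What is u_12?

22778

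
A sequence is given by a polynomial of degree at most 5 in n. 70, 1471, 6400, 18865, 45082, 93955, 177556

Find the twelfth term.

1821241

Δ: 1401, 4929, 12465, 26217, 48873, 83601
Δ²: 3528, 7536, 13752, 22656, 34728
Δ³: 4008, 6216, 8904, 12072
Δ⁴: 2208, 2688, 3168
Δ⁵: 480, 480
The fifth differences are constant (480).
3168 + 480 = 3648;  12072 + 3648 = 15720;  34728 + 15720 = 50448;  83601 + 50448 = 134049;  177556 + 134049 = 311605
3648 + 480 = 4128;  15720 + 4128 = 19848;  50448 + 19848 = 70296;  134049 + 70296 = 204345;  311605 + 204345 = 515950
4128 + 480 = 4608;  19848 + 4608 = 24456;  70296 + 24456 = 94752;  204345 + 94752 = 299097;  515950 + 299097 = 815047
4608 + 480 = 5088;  24456 + 5088 = 29544;  94752 + 29544 = 124296;  299097 + 124296 = 423393;  815047 + 423393 = 1238440
5088 + 480 = 5568;  29544 + 5568 = 35112;  124296 + 35112 = 159408;  423393 + 159408 = 582801;  1238440 + 582801 = 1821241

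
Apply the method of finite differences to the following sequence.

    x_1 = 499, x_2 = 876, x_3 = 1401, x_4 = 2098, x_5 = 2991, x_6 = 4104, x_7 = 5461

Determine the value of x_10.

11236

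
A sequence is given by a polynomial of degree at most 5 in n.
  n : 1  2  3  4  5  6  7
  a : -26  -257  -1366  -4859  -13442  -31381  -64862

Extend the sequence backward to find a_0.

-7

-231, -1109, -3493, -8583, -17939, -33481
-878, -2384, -5090, -9356, -15542
-1506, -2706, -4266, -6186
-1200, -1560, -1920
-360, -360
The fifth differences are constant at -360.
Work back: -1200 + 360 = -840;  -1506 + 840 = -666;  -878 + 666 = -212;  -231 + 212 = -19;  -26 + 19 = -7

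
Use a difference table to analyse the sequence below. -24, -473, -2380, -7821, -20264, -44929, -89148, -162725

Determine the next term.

-278296

D1: -449, -1907, -5441, -12443, -24665, -44219, -73577
D2: -1458, -3534, -7002, -12222, -19554, -29358
D3: -2076, -3468, -5220, -7332, -9804
D4: -1392, -1752, -2112, -2472
D5: -360, -360, -360
Fifth differences constant at -360.
-2472 − 360 = -2832;  -9804 − 2832 = -12636;  -29358 − 12636 = -41994;  -73577 − 41994 = -115571;  -162725 − 115571 = -278296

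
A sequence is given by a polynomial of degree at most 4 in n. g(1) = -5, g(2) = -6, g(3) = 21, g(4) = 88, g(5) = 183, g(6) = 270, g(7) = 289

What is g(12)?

First differences: -1 , 27 , 67 , 95 , 87 , 19
Second differences: 28 , 40 , 28 , -8 , -68
Third differences: 12 , -12 , -36 , -60
Fourth differences: -24 , -24 , -24
The fourth differences are constant (-24).
-60 − 24 = -84;  -68 − 84 = -152;  19 − 152 = -133;  289 − 133 = 156
-84 − 24 = -108;  -152 − 108 = -260;  -133 − 260 = -393;  156 − 393 = -237
-108 − 24 = -132;  -260 − 132 = -392;  -393 − 392 = -785;  -237 − 785 = -1022
-132 − 24 = -156;  -392 − 156 = -548;  -785 − 548 = -1333;  -1022 − 1333 = -2355
-156 − 24 = -180;  -548 − 180 = -728;  -1333 − 728 = -2061;  -2355 − 2061 = -4416

-4416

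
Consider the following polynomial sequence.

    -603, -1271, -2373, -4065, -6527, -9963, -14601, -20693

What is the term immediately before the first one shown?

-237

-668  -1102  -1692  -2462  -3436  -4638  -6092
-434  -590  -770  -974  -1202  -1454
-156  -180  -204  -228  -252
-24  -24  -24  -24
The fourth differences are constant at -24.
Work back: -156 + 24 = -132;  -434 + 132 = -302;  -668 + 302 = -366;  -603 + 366 = -237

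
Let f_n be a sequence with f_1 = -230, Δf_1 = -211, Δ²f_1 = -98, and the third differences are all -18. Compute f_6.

Build the table forward from the leading diagonal:
Third differences: -18, -18, -18, -18, -18, -18
Second differences: -98, -116, -134, -152, -170, -188
First differences: -211, -309, -425, -559, -711, -881
f: -230, -441, -750, -1175, -1734, -2445

-2445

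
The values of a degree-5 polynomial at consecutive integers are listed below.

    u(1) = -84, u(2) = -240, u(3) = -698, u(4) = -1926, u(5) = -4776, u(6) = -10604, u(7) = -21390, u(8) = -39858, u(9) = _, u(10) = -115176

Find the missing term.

-69596

Using the first 8 terms:
D1: -156  -458  -1228  -2850  -5828  -10786  -18468
D2: -302  -770  -1622  -2978  -4958  -7682
D3: -468  -852  -1356  -1980  -2724
D4: -384  -504  -624  -744
D5: -120  -120  -120
Constant fifth difference = -120.
Extend forward: -744 − 120 = -864;  -2724 − 864 = -3588;  -7682 − 3588 = -11270;  -18468 − 11270 = -29738;  -39858 − 29738 = -69596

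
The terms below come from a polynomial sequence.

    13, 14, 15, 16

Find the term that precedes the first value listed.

12

First differences: 1, 1, 1
The first differences are constant at 1.
Work back: 13 − 1 = 12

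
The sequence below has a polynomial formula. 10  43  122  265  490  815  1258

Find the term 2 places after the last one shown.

Δ: 33  79  143  225  325  443
Δ²: 46  64  82  100  118
Δ³: 18  18  18  18
Constant third difference = 18, so extend:
118 + 18 = 136;  443 + 136 = 579;  1258 + 579 = 1837
136 + 18 = 154;  579 + 154 = 733;  1837 + 733 = 2570

2570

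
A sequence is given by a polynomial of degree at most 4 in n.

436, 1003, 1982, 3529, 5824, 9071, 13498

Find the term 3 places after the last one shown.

First differences: 567, 979, 1547, 2295, 3247, 4427
Second differences: 412, 568, 748, 952, 1180
Third differences: 156, 180, 204, 228
Fourth differences: 24, 24, 24
The fourth differences are constant (24).
228 + 24 = 252;  1180 + 252 = 1432;  4427 + 1432 = 5859;  13498 + 5859 = 19357
252 + 24 = 276;  1432 + 276 = 1708;  5859 + 1708 = 7567;  19357 + 7567 = 26924
276 + 24 = 300;  1708 + 300 = 2008;  7567 + 2008 = 9575;  26924 + 9575 = 36499

36499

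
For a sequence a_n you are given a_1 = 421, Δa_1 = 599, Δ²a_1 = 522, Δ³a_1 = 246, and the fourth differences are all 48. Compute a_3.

2141

Build the table forward from the leading diagonal:
D4: 48, 48, 48
D3: 246, 294, 342
D2: 522, 768, 1062
D1: 599, 1121, 1889
a: 421, 1020, 2141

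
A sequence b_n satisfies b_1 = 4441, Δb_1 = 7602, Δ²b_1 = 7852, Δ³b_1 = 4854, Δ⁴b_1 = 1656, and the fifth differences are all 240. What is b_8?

455437

Build the table forward from the leading diagonal:
D5: 240, 240, 240, 240, 240, 240, 240, 240
D4: 1656, 1896, 2136, 2376, 2616, 2856, 3096, 3336
D3: 4854, 6510, 8406, 10542, 12918, 15534, 18390, 21486
D2: 7852, 12706, 19216, 27622, 38164, 51082, 66616, 85006
D1: 7602, 15454, 28160, 47376, 74998, 113162, 164244, 230860
b: 4441, 12043, 27497, 55657, 103033, 178031, 291193, 455437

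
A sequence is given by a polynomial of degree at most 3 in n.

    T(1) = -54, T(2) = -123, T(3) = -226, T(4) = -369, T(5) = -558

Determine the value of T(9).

-1894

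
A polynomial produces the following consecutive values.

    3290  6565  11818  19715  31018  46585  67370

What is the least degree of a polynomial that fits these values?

4

3275, 5253, 7897, 11303, 15567, 20785
1978, 2644, 3406, 4264, 5218
666, 762, 858, 954
96, 96, 96
The fourth differences are constant, so the polynomial has degree 4.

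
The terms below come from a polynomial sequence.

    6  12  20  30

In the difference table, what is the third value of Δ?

10

Δ: 6, 8, 10
Δ²: 2, 2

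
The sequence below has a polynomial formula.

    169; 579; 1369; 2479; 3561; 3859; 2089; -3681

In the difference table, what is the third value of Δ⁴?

-528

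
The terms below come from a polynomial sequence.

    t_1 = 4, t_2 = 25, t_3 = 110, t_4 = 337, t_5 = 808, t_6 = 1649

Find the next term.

First differences: 21 , 85 , 227 , 471 , 841
Second differences: 64 , 142 , 244 , 370
Third differences: 78 , 102 , 126
Fourth differences: 24 , 24
Constant fourth difference = 24, so extend:
126 + 24 = 150;  370 + 150 = 520;  841 + 520 = 1361;  1649 + 1361 = 3010

3010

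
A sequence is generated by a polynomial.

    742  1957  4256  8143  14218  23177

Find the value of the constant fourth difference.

D1: 1215, 2299, 3887, 6075, 8959
D2: 1084, 1588, 2188, 2884
D3: 504, 600, 696
D4: 96, 96

96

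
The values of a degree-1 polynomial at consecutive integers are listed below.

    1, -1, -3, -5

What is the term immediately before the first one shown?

-2, -2, -2
The first differences are constant at -2.
Work back: 1 + 2 = 3

3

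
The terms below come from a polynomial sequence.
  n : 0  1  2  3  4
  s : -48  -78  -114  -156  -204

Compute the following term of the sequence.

D1: -30, -36, -42, -48
D2: -6, -6, -6
Second differences constant at -6.
-48 − 6 = -54;  -204 − 54 = -258

-258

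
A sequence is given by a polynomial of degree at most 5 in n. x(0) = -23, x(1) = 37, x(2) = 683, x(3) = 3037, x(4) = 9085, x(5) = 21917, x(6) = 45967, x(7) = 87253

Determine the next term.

153617

First differences: 60, 646, 2354, 6048, 12832, 24050, 41286
Second differences: 586, 1708, 3694, 6784, 11218, 17236
Third differences: 1122, 1986, 3090, 4434, 6018
Fourth differences: 864, 1104, 1344, 1584
Fifth differences: 240, 240, 240
The fifth differences are constant (240).
1584 + 240 = 1824;  6018 + 1824 = 7842;  17236 + 7842 = 25078;  41286 + 25078 = 66364;  87253 + 66364 = 153617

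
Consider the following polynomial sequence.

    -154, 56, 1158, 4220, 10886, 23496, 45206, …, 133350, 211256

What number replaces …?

80108

Using the first 7 terms:
210, 1102, 3062, 6666, 12610, 21710
892, 1960, 3604, 5944, 9100
1068, 1644, 2340, 3156
576, 696, 816
120, 120
Constant fifth difference = 120.
Extend forward: 816 + 120 = 936;  3156 + 936 = 4092;  9100 + 4092 = 13192;  21710 + 13192 = 34902;  45206 + 34902 = 80108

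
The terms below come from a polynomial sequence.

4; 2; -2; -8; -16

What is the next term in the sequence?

-2, -4, -6, -8
-2, -2, -2
Second differences constant at -2.
-8 − 2 = -10;  -16 − 10 = -26

-26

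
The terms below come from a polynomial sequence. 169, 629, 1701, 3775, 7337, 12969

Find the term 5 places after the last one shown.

99269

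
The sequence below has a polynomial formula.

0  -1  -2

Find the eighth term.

-7

-1 , -1
First differences constant at -1.
-2 − 1 = -3
-3 − 1 = -4
-4 − 1 = -5
-5 − 1 = -6
-6 − 1 = -7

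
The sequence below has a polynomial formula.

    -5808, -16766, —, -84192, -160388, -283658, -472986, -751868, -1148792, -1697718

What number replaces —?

Using the last 7 terms:
D1: -76196  -123270  -189328  -278882  -396924  -548926
D2: -47074  -66058  -89554  -118042  -152002
D3: -18984  -23496  -28488  -33960
D4: -4512  -4992  -5472
D5: -480  -480
Constant fifth difference = -480.
Extend backward: -4512 + 480 = -4032;  -18984 + 4032 = -14952;  -47074 + 14952 = -32122;  -76196 + 32122 = -44074;  -84192 + 44074 = -40118

-40118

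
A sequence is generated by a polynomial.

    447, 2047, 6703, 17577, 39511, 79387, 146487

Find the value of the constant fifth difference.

First differences: 1600, 4656, 10874, 21934, 39876, 67100
Second differences: 3056, 6218, 11060, 17942, 27224
Third differences: 3162, 4842, 6882, 9282
Fourth differences: 1680, 2040, 2400
Fifth differences: 360, 360

360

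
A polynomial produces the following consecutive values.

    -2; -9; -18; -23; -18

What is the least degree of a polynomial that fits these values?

3

Δ: -7, -9, -5, 5
Δ²: -2, 4, 10
Δ³: 6, 6
The third differences are constant, so the polynomial has degree 3.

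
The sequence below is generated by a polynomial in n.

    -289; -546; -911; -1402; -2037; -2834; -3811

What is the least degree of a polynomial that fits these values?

3

-257, -365, -491, -635, -797, -977
-108, -126, -144, -162, -180
-18, -18, -18, -18
The third differences are constant, so the polynomial has degree 3.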